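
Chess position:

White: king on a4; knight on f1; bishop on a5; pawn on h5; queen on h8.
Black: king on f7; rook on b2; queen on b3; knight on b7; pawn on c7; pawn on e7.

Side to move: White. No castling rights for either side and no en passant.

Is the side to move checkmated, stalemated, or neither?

White to move; white king on a4.
In check: yes, from the black queen on b3.
King squares — a3: attacked by Qb3; b3: attacked by Rb2; b4: attacked by Qb3; a5: own bishop; b5: attacked by Qb3.
Legal moves for White: none.
In check with no legal moves → checkmate.

checkmate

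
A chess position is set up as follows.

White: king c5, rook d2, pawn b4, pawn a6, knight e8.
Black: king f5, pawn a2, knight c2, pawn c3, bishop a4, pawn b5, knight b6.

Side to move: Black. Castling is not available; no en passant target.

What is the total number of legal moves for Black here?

Black to move; king on f5.
In check: no.
Legal moves: Nc8, Na8, Nd7+, Nd5, Nc4, Kg6, Ke6, Kg5, Ke5, Kg4, Kf4, Ke4, Bb3, Nd4, Nxb4, Ne3, Na3, Ne1, Na1, cxd2, a1=Q, a1=R, a1=B, a1=N.
Count: 24.

24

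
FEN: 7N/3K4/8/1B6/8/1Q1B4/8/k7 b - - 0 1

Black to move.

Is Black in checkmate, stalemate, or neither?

Black to move; black king on a1.
In check: no.
King squares — b1: attacked by Qb3; a2: attacked by Qb3; b2: attacked by Qb3.
Legal moves for Black: none.
Not in check and no legal moves → stalemate.

stalemate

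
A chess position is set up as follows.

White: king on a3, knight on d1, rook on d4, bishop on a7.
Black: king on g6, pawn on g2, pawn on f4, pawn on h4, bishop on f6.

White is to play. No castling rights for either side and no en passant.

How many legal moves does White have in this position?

White to move; king on a3.
In check: no.
Legal moves: Bb8, Bb6, Bc5, Rd8, Rd7, Rd6, Rd5, Rxf4, Re4, Rc4, Rb4, Ra4, Rd3, Rd2, Kb4, Ka4, Kb3, Kb2, Ka2, Ne3, Nc3, Nf2, Nb2.
Count: 23.

23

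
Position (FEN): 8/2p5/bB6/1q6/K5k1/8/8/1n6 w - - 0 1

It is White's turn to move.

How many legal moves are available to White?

White to move; king on a4.
In check: yes, from the black queen on b5.
Legal moves: none.
Count: 0.

0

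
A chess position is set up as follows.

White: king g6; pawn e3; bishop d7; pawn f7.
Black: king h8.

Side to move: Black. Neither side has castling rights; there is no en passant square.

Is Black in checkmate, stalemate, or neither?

stalemate

Black to move; black king on h8.
In check: no.
King squares — g7: attacked by Kg6; h7: attacked by Kg6; g8: attacked by Pf7.
Legal moves for Black: none.
Not in check and no legal moves → stalemate.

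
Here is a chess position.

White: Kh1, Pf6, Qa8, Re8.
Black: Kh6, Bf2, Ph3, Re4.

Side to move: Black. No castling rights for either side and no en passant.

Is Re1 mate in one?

After Re1: white king on h1; in check: yes, from the black rook on e1.
White has 2 legal replies: Kh2, Rxe1.
In check but a legal move exists → not checkmate.

no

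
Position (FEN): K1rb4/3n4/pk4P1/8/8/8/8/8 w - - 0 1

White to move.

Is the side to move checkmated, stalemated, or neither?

White to move; white king on a8.
In check: yes, from the black rook on c8.
King squares — a7: attacked by Kb6; b7: attacked by Kb6; b8: attacked by Nd7.
Legal moves for White: none.
In check with no legal moves → checkmate.

checkmate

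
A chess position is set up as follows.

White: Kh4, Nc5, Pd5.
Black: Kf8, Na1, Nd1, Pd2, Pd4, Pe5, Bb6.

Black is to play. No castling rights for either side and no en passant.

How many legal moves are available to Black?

Black to move; king on f8.
In check: no.
Legal moves: Kg8, Ke8, Kg7, Kf7, Ke7, Bd8+, Bc7, Ba7, Bxc5, Ba5, Ne3, Nc3, Nf2, Nb2, Nb3, Nc2, e4, d3.
Count: 18.

18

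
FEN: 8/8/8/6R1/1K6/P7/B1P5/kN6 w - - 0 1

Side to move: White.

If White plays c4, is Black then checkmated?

After c4: black king on a1; in check: no.
Black is not in check, so this cannot be checkmate.

no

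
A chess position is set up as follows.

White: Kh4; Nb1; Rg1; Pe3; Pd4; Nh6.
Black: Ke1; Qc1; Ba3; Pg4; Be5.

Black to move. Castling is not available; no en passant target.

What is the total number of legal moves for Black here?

2

Black to move; king on e1.
In check: yes, from the white rook on g1.
Legal moves: Kf2, Ke2.
Count: 2.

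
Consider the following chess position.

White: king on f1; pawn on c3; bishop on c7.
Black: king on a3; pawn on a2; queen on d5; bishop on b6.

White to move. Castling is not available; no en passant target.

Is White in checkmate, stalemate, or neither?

neither

White to move; white king on f1.
In check: no.
Legal moves for White: Bd8, Bb8, Bd6+, Bxb6, Be5, Bf4, Bg3, Bh2, Ke2, Ke1, c4.
White has 11 legal moves and is not in check → neither.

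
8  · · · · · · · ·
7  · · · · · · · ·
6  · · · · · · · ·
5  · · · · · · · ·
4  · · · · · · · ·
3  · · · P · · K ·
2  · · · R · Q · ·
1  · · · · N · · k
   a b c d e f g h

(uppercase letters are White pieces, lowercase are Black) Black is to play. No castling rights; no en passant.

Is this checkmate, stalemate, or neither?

Black to move; black king on h1.
In check: no.
King squares — g1: attacked by Qf2; g2: attacked by Ne1; h2: attacked by Qf2.
Legal moves for Black: none.
Not in check and no legal moves → stalemate.

stalemate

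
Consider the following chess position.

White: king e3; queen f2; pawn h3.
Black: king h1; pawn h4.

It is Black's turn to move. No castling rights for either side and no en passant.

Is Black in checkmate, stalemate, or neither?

Black to move; black king on h1.
In check: no.
King squares — g1: attacked by Qf2; g2: attacked by Qf2; h2: attacked by Qf2.
Legal moves for Black: none.
Not in check and no legal moves → stalemate.

stalemate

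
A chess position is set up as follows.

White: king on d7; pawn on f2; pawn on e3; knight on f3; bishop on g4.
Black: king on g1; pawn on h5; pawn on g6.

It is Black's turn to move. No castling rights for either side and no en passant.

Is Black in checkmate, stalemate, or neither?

neither

Black to move; black king on g1.
In check: yes, from the white knight on f3.
Legal moves for Black: Kg2, Kxf2, Kh1, Kf1.
Black is in check but has 4 legal moves → neither.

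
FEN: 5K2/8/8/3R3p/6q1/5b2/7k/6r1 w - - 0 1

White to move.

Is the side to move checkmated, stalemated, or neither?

neither

White to move; white king on f8.
In check: no.
Legal moves for White: Ke8, Kf7, Ke7, Rd8, Rd7, Rd6, Rxh5+, Rg5, Rf5, Re5, Rc5, Rb5, Ra5, Rd4, Rd3, Rd2+, Rd1.
White has 17 legal moves and is not in check → neither.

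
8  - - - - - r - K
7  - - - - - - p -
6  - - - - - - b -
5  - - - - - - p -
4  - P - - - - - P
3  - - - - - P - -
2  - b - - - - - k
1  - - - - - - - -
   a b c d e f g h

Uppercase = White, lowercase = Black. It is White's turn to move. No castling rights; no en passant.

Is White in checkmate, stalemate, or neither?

White to move; white king on h8.
In check: yes, from the black rook on f8.
King squares — g7: attacked by Bb2; h7: attacked by Bg6; g8: attacked by Rf8.
Legal moves for White: none.
In check with no legal moves → checkmate.

checkmate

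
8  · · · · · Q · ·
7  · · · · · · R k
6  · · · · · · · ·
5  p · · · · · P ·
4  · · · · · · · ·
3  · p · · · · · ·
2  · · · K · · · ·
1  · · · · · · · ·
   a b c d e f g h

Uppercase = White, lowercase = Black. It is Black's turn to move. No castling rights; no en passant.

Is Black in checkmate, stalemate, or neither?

checkmate

Black to move; black king on h7.
In check: yes, from the white rook on g7.
King squares — g6: attacked by Rg7; h6: attacked by Pg5; g7: attacked by Qf8; g8: attacked by Rg7; h8: attacked by Qf8.
Legal moves for Black: none.
In check with no legal moves → checkmate.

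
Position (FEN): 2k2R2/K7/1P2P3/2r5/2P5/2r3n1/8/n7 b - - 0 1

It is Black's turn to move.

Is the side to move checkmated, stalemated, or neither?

checkmate

Black to move; black king on c8.
In check: yes, from the white rook on f8.
King squares — b7: attacked by Ka7; c7: attacked by Pb6; d7: attacked by Pe6; b8: attacked by Ka7; d8: attacked by Rf8.
Legal moves for Black: none.
In check with no legal moves → checkmate.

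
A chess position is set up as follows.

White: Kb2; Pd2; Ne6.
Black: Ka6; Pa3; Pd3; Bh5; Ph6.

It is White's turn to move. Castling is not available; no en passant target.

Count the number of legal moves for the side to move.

7

White to move; king on b2.
In check: yes, from the black pawn on a3.
Legal moves: Kc3, Kb3, Kxa3, Ka2, Kc1, Kb1, Ka1.
Count: 7.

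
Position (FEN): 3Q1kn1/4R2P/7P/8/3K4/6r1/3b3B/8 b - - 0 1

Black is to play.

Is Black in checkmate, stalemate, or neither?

checkmate

Black to move; black king on f8.
In check: yes, from the white queen on d8.
King squares — e7: attacked by Qd8; f7: attacked by Re7; g7: attacked by Ph6; e8: attacked by Re7; g8: own knight.
Legal moves for Black: none.
In check with no legal moves → checkmate.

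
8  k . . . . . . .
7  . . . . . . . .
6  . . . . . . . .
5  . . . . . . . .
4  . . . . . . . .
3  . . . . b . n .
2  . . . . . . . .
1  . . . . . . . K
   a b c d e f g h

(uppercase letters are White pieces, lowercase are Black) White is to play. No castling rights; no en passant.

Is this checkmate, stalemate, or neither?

White to move; white king on h1.
In check: yes, from the black knight on g3.
Legal moves for White: Kh2, Kg2.
White is in check but has 2 legal moves → neither.

neither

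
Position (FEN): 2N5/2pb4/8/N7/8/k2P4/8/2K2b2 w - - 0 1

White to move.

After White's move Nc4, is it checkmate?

After Nc4: black king on a3; in check: yes, from the white knight on c4.
Black has 4 legal replies: Kb4, Ka4, Kb3, Ka2.
In check but a legal move exists → not checkmate.

no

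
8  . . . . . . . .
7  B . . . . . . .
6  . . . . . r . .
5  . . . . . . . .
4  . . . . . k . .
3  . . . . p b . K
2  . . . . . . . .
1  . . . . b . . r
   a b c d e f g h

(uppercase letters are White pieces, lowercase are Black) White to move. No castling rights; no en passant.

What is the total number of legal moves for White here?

0

White to move; king on h3.
In check: yes, from the black rook on h1.
Legal moves: none.
Count: 0.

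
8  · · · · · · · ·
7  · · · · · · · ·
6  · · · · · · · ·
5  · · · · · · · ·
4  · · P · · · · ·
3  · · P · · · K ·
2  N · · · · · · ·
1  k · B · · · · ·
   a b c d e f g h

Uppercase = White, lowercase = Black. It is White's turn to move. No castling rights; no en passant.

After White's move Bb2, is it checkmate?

no

After Bb2: black king on a1; in check: yes, from the white bishop on b2.
Black has 3 legal replies: Kxb2, Kxa2, Kb1.
In check but a legal move exists → not checkmate.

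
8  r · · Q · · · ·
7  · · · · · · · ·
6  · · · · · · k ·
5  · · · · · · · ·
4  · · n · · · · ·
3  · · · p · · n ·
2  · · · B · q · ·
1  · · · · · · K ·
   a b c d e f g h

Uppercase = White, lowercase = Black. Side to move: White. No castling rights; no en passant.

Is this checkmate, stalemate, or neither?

White to move; white king on g1.
In check: yes, from the black queen on f2.
King squares — f1: attacked by Qf2; h1: attacked by Ng3; f2: available; g2: attacked by Qf2; h2: attacked by Qf2.
Legal moves for White: Kxf2.
White is in check but has 1 legal move → neither.

neither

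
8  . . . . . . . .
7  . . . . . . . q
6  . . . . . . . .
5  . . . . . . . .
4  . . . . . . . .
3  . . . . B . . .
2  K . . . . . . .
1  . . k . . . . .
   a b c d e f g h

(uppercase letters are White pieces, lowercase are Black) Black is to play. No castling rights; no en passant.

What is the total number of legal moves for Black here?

Black to move; king on c1.
In check: yes, from the white bishop on e3.
Legal moves: Kc2, Kd1.
Count: 2.

2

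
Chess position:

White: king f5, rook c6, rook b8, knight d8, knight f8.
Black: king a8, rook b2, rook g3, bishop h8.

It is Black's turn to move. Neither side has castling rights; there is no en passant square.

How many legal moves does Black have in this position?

3

Black to move; king on a8.
In check: yes, from the white rook on b8.
Legal moves: Kxb8, Ka7, Rxb8.
Count: 3.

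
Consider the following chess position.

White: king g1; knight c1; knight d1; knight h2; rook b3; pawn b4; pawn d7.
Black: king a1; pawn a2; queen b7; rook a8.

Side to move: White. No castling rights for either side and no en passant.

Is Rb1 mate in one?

After Rb1: black king on a1; in check: yes, from the white rook on b1.
Black has 5 legal replies: Kxb1, axb1=Q, axb1=R, axb1=B, axb1=N.
In check but a legal move exists → not checkmate.

no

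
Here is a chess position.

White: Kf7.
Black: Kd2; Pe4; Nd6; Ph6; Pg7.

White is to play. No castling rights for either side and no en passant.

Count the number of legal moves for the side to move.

6

White to move; king on f7.
In check: yes, from the black knight on d6.
Legal moves: Kg8, Kf8, Kxg7, Ke7, Kg6, Ke6.
Count: 6.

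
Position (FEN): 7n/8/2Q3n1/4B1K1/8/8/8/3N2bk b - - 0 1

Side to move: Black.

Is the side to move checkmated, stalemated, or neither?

checkmate

Black to move; black king on h1.
In check: yes, from the white queen on c6.
King squares — g1: own bishop; g2: attacked by Qc6; h2: attacked by Be5.
Legal moves for Black: none.
In check with no legal moves → checkmate.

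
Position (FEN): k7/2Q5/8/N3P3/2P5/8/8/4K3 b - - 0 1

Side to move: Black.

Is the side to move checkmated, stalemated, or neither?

stalemate

Black to move; black king on a8.
In check: no.
King squares — a7: attacked by Qc7; b7: attacked by Na5; b8: attacked by Qc7.
Legal moves for Black: none.
Not in check and no legal moves → stalemate.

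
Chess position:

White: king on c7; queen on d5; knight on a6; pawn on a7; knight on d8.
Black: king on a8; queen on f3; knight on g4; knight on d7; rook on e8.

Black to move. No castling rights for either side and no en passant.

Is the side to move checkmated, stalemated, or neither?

Black to move; black king on a8.
In check: yes, from the white queen on d5.
Legal moves for Black: Kxa7, Qxd5.
Black is in check but has 2 legal moves → neither.

neither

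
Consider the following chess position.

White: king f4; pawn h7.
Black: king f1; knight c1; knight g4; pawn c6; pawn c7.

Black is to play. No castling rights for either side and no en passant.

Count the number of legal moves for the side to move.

Black to move; king on f1.
In check: no.
Legal moves: Nh6, Nf6, Ne5, Ne3, Nh2, Nf2, Kg2, Kf2, Ke2, Kg1, Ke1, Nd3+, Nb3, Ne2+, Na2, c5.
Count: 16.

16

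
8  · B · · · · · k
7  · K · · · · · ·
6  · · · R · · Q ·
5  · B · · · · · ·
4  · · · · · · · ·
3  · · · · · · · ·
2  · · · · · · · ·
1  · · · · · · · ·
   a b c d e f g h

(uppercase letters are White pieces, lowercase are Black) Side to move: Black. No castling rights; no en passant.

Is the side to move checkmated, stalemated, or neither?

stalemate

Black to move; black king on h8.
In check: no.
King squares — g7: attacked by Qg6; h7: attacked by Qg6; g8: attacked by Qg6.
Legal moves for Black: none.
Not in check and no legal moves → stalemate.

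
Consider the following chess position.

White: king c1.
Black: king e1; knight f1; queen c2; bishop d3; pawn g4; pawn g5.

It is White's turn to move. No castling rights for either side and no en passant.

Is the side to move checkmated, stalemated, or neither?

White to move; white king on c1.
In check: yes, from the black queen on c2.
King squares — b1: attacked by Qc2; d1: attacked by Ke1; b2: attacked by Qc2; c2: attacked by Bd3; d2: attacked by Ke1.
Legal moves for White: none.
In check with no legal moves → checkmate.

checkmate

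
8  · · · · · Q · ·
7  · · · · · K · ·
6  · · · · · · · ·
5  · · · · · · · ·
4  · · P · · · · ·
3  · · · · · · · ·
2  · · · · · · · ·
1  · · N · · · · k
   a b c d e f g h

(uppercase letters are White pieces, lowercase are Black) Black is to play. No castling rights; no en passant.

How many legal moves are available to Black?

Black to move; king on h1.
In check: no.
Legal moves: Kh2, Kg2, Kg1.
Count: 3.

3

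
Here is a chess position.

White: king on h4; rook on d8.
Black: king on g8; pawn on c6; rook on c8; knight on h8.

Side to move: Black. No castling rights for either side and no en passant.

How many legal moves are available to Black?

4

Black to move; king on g8.
In check: yes, from the white rook on d8.
Legal moves: Kh7, Kg7, Kf7, Rxd8.
Count: 4.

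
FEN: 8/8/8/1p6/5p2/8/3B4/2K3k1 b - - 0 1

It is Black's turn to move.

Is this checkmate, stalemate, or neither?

Black to move; black king on g1.
In check: no.
Legal moves for Black: Kh2, Kg2, Kf2, Kh1, Kf1, b4, f3.
Black has 7 legal moves and is not in check → neither.

neither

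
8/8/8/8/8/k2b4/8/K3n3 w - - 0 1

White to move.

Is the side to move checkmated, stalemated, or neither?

stalemate

White to move; white king on a1.
In check: no.
King squares — b1: attacked by Bd3; a2: attacked by Ka3; b2: attacked by Ka3.
Legal moves for White: none.
Not in check and no legal moves → stalemate.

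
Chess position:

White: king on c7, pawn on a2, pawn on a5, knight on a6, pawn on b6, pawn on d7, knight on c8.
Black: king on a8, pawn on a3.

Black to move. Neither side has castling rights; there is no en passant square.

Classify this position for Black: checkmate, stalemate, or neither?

stalemate

Black to move; black king on a8.
In check: no.
King squares — a7: attacked by Pb6; b7: attacked by Kc7; b8: attacked by Na6.
Legal moves for Black: none.
Not in check and no legal moves → stalemate.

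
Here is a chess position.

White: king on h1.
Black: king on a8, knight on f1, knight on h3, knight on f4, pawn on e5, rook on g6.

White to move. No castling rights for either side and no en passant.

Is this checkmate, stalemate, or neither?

stalemate

White to move; white king on h1.
In check: no.
King squares — g1: attacked by Nh3; g2: attacked by Nf4; h2: attacked by Nf1.
Legal moves for White: none.
Not in check and no legal moves → stalemate.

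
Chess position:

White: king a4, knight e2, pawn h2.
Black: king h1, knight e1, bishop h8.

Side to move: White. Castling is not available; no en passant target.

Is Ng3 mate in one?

After Ng3: black king on h1; in check: yes, from the white knight on g3.
Black has 3 legal replies: Kxh2, Kg2, Kg1.
In check but a legal move exists → not checkmate.

no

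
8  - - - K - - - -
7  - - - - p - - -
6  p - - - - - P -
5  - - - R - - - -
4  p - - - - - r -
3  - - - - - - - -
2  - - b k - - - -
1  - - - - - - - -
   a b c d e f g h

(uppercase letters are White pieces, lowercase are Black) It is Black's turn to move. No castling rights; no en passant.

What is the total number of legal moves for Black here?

7

Black to move; king on d2.
In check: yes, from the white rook on d5.
Legal moves: Ke3, Kc3, Ke2, Ke1, Kc1, Rd4, Bd3.
Count: 7.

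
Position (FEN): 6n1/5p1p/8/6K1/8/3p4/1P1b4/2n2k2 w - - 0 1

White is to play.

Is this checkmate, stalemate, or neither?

White to move; white king on g5.
In check: yes, from the black bishop on d2.
King squares — f4: attacked by Bd2; g4: available; h4: available; f5: available; h5: available; f6: attacked by Ng8; g6: attacked by Pf7; h6: attacked by Bd2.
Legal moves for White: Kh5, Kf5, Kh4, Kg4.
White is in check but has 4 legal moves → neither.

neither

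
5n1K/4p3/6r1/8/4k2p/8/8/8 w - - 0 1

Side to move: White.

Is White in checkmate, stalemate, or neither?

stalemate

White to move; white king on h8.
In check: no.
King squares — g7: attacked by Rg6; h7: attacked by Nf8; g8: attacked by Rg6.
Legal moves for White: none.
Not in check and no legal moves → stalemate.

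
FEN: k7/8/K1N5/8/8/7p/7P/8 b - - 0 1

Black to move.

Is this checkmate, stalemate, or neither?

Black to move; black king on a8.
In check: no.
King squares — a7: attacked by Ka6; b7: attacked by Ka6; b8: attacked by Nc6.
Legal moves for Black: none.
Not in check and no legal moves → stalemate.

stalemate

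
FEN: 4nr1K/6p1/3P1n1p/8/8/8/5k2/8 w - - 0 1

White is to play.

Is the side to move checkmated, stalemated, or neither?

White to move; white king on h8.
In check: yes, from the black rook on f8.
King squares — g7: attacked by Ne8; h7: attacked by Nf6; g8: attacked by Nf6.
Legal moves for White: none.
In check with no legal moves → checkmate.

checkmate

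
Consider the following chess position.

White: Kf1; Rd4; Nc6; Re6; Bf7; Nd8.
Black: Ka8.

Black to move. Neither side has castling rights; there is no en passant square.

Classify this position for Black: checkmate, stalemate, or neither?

stalemate

Black to move; black king on a8.
In check: no.
King squares — a7: attacked by Nc6; b7: attacked by Nd8; b8: attacked by Nc6.
Legal moves for Black: none.
Not in check and no legal moves → stalemate.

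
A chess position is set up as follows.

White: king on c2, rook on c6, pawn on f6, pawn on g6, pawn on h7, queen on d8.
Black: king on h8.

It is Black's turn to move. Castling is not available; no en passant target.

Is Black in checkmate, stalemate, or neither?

Black to move; black king on h8.
In check: yes, from the white queen on d8.
King squares — g7: attacked by Pf6; h7: attacked by Pg6; g8: attacked by Ph7.
Legal moves for Black: none.
In check with no legal moves → checkmate.

checkmate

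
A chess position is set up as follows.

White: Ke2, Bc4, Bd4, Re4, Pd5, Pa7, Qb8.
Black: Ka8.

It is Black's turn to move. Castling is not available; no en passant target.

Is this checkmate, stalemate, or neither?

checkmate

Black to move; black king on a8.
In check: yes, from the white queen on b8.
King squares — a7: attacked by Bd4; b7: attacked by Qb8; b8: attacked by Pa7.
Legal moves for Black: none.
In check with no legal moves → checkmate.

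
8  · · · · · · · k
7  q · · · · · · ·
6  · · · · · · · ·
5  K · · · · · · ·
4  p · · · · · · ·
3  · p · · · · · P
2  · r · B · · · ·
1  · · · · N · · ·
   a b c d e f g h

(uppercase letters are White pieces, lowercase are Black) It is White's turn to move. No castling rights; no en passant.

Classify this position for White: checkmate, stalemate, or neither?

neither

White to move; white king on a5.
In check: yes, from the black queen on a7.
Legal moves for White: Kb5, Kb4.
White is in check but has 2 legal moves → neither.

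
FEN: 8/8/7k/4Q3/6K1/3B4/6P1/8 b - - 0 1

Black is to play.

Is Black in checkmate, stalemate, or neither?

Black to move; black king on h6.
In check: no.
King squares — g5: attacked by Kg4; h5: attacked by Kg4; g6: attacked by Bd3; g7: attacked by Qe5; h7: attacked by Bd3.
Legal moves for Black: none.
Not in check and no legal moves → stalemate.

stalemate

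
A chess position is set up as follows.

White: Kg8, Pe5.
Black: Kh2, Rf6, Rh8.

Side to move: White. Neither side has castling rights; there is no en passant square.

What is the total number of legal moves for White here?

White to move; king on g8.
In check: yes, from the black rook on h8.
Legal moves: Kxh8, Kg7.
Count: 2.

2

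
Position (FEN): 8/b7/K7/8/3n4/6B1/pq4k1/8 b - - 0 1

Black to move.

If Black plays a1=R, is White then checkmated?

yes

After a1=R: white king on a6; in check: yes, from the black rook on a1.
King squares — a5: attacked by Ra1; b5: attacked by Qb2; b6: attacked by Qb2; a7: attacked by Ra1; b7: attacked by Qb2.
White has no legal moves → checkmate.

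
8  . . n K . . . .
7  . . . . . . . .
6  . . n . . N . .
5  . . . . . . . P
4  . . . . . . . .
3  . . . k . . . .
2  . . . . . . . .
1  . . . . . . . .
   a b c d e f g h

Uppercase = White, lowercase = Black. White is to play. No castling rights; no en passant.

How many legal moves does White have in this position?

4

White to move; king on d8.
In check: yes, from the black knight on c6.
Legal moves: Ke8, Kxc8, Kd7, Kc7.
Count: 4.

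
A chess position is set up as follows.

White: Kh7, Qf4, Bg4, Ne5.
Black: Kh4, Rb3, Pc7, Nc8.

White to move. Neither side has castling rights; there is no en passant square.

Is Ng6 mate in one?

yes

After Ng6: black king on h4; in check: yes, from the white knight on g6.
King squares — g3: attacked by Qf4; h3: attacked by Bg4; g4: attacked by Qf4; g5: attacked by Qf4; h5: attacked by Bg4.
Black has no legal moves → checkmate.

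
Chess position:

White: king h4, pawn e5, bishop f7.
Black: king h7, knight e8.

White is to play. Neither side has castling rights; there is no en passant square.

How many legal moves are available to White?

White to move; king on h4.
In check: no.
Legal moves: Bg8+, Bxe8, Bg6+, Be6, Bh5, Bd5, Bc4, Bb3, Ba2, Kh5, Kg5, Kg4, Kh3, Kg3, e6.
Count: 15.

15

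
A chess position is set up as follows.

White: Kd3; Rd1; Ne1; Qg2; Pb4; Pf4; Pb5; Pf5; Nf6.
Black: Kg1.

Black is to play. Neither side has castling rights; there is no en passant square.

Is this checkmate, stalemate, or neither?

Black to move; black king on g1.
In check: yes, from the white queen on g2.
King squares — f1: attacked by Qg2; h1: attacked by Qg2; f2: attacked by Qg2; g2: attacked by Ne1; h2: attacked by Qg2.
Legal moves for Black: none.
In check with no legal moves → checkmate.

checkmate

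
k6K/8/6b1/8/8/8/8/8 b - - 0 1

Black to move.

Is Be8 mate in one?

no

After Be8: white king on h8; in check: no.
White is not in check, so this cannot be checkmate.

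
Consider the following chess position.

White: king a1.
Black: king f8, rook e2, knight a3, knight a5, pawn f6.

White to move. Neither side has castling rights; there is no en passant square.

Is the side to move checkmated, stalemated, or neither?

stalemate

White to move; white king on a1.
In check: no.
King squares — b1: attacked by Na3; a2: attacked by Re2; b2: attacked by Re2.
Legal moves for White: none.
Not in check and no legal moves → stalemate.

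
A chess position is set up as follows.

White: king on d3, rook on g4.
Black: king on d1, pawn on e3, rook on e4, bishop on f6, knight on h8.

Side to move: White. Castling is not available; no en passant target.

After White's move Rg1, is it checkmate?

After Rg1: black king on d1; in check: yes, from the white rook on g1.
King squares — c1: attacked by Rg1; e1: attacked by Rg1; c2: attacked by Kd3; d2: attacked by Kd3; e2: attacked by Kd3.
Black has no legal moves → checkmate.

yes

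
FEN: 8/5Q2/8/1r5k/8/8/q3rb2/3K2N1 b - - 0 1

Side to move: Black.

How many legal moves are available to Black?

5

Black to move; king on h5.
In check: yes, from the white queen on f7.
Legal moves: Kh6, Kg5, Kh4, Kg4, Qxf7.
Count: 5.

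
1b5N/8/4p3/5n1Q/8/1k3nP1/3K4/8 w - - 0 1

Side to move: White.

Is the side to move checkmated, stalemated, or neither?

neither

White to move; white king on d2.
In check: yes, from the black knight on f3.
King squares — c1: available; d1: available; e1: attacked by Nf3; c2: attacked by Kb3; e2: available; c3: attacked by Kb3; d3: available; e3: attacked by Nf5.
Legal moves for White: Kd3, Ke2, Kd1, Kc1, Qxf3+.
White is in check but has 5 legal moves → neither.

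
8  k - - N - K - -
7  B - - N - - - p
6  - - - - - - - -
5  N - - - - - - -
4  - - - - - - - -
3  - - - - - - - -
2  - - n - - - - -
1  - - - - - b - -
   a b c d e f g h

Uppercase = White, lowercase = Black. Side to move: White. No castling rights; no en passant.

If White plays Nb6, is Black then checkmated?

no

After Nb6: black king on a8; in check: yes, from the white knight on b6.
Black has 1 legal reply: Kxa7.
In check but a legal move exists → not checkmate.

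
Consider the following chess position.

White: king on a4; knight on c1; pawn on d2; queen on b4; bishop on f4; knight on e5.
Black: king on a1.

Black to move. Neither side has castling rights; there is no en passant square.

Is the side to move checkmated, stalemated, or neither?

stalemate

Black to move; black king on a1.
In check: no.
King squares — b1: attacked by Qb4; a2: attacked by Nc1; b2: attacked by Qb4.
Legal moves for Black: none.
Not in check and no legal moves → stalemate.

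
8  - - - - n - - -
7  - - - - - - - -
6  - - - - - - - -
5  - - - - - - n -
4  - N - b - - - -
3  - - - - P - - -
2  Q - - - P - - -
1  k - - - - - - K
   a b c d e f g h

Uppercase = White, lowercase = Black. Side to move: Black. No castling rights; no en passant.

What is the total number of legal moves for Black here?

0

Black to move; king on a1.
In check: yes, from the white queen on a2.
Legal moves: none.
Count: 0.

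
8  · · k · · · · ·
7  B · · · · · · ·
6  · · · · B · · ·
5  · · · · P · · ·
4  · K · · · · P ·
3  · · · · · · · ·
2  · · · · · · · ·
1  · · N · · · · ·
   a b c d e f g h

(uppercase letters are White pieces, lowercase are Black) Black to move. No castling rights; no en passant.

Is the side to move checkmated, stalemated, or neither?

Black to move; black king on c8.
In check: yes, from the white bishop on e6.
Legal moves for Black: Kd8, Kc7, Kb7.
Black is in check but has 3 legal moves → neither.

neither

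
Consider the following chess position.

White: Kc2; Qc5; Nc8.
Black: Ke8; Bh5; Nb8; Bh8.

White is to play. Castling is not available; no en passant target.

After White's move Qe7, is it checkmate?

After Qe7: black king on e8; in check: yes, from the white queen on e7.
King squares — d7: attacked by Qe7; e7: attacked by Nc8; f7: attacked by Qe7; d8: attacked by Qe7; f8: attacked by Qe7.
Black has no legal moves → checkmate.

yes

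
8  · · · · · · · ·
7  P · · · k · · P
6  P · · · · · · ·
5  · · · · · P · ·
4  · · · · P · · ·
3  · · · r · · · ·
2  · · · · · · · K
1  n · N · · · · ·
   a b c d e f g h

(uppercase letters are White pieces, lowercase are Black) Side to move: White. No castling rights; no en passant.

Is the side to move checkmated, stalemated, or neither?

White to move; white king on h2.
In check: no.
Legal moves for White: Kg2, Kh1, Kg1, Nxd3, Nb3, Ne2, Na2, h8=Q, h8=R, h8=B, h8=N, a8=Q, a8=R, a8=B, a8=N, f6+, e5.
White has 17 legal moves and is not in check → neither.

neither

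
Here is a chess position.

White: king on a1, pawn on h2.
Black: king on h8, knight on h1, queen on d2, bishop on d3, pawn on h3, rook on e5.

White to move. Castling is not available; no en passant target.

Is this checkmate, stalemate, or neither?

stalemate

White to move; white king on a1.
In check: no.
King squares — b1: attacked by Bd3; a2: attacked by Qd2; b2: attacked by Qd2.
Legal moves for White: none.
Not in check and no legal moves → stalemate.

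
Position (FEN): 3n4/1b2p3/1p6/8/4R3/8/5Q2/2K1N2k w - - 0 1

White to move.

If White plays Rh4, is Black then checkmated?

yes

After Rh4: black king on h1; in check: yes, from the white rook on h4.
King squares — g1: attacked by Qf2; g2: attacked by Ne1; h2: attacked by Qf2.
Black has no legal moves → checkmate.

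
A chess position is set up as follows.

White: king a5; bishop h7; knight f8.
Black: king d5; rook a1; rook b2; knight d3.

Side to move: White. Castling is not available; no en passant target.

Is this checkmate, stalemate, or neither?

White to move; white king on a5.
In check: yes, from the black rook on a1.
King squares — a4: attacked by Ra1; b4: attacked by Rb2; b5: attacked by Rb2; a6: attacked by Ra1; b6: attacked by Rb2.
Legal moves for White: none.
In check with no legal moves → checkmate.

checkmate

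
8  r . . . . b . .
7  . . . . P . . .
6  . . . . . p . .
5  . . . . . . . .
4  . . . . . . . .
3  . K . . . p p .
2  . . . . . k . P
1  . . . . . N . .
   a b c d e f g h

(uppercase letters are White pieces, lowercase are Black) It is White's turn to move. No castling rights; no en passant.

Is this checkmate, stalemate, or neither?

White to move; white king on b3.
In check: no.
Legal moves for White include: Kc4, Kb4, Kc3, Kc2, Kb2, Nxg3, Ne3, Nd2, exf8=Q, exf8=R, exf8=B, exf8=N, hxg3, e8=Q, e8=R, e8=B, e8=N, h3, ... (list truncated; more exist).
White has legal moves and is not in check → neither.

neither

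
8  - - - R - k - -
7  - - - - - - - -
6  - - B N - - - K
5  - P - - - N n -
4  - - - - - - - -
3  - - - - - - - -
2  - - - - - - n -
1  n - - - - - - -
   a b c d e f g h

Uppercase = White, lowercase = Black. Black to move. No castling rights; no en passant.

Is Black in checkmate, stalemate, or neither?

Black to move; black king on f8.
In check: yes, from the white rook on d8.
King squares — e7: attacked by Nf5; f7: attacked by Nd6; g7: attacked by Nf5; e8: attacked by Bc6; g8: attacked by Rd8.
Legal moves for Black: none.
In check with no legal moves → checkmate.

checkmate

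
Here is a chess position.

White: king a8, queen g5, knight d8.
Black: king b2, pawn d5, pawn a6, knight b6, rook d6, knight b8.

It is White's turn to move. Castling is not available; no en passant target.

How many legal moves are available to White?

3

White to move; king on a8.
In check: yes, from the black knight on b6.
Legal moves: Kxb8, Kb7, Ka7.
Count: 3.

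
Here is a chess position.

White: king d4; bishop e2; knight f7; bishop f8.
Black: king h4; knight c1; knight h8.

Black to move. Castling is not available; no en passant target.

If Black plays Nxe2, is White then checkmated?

After Nxe2: white king on d4; in check: yes, from the black knight on e2.
White has 7 legal replies: Ke5, Kd5, Kc5, Ke4, Kc4, Ke3, Kd3.
In check but a legal move exists → not checkmate.

no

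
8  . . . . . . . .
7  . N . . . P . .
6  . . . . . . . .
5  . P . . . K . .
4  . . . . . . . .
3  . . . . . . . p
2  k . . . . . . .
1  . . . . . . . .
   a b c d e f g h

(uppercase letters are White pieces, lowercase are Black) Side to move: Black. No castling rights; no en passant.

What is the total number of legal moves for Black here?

6

Black to move; king on a2.
In check: no.
Legal moves: Kb3, Ka3, Kb2, Kb1, Ka1, h2.
Count: 6.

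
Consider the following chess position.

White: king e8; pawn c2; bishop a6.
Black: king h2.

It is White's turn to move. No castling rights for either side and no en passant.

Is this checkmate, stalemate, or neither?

neither

White to move; white king on e8.
In check: no.
Legal moves for White: Kf8, Kd8, Kf7, Ke7, Kd7, Bc8, Bb7, Bb5, Bc4, Bd3, Be2, Bf1, c3, c4.
White has 14 legal moves and is not in check → neither.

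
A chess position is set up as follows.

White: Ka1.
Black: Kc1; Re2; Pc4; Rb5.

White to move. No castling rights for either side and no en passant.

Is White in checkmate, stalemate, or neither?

White to move; white king on a1.
In check: no.
King squares — b1: attacked by Kc1; a2: attacked by Re2; b2: attacked by Kc1.
Legal moves for White: none.
Not in check and no legal moves → stalemate.

stalemate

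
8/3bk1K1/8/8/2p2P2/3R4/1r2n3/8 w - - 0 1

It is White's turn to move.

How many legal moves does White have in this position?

19

White to move; king on g7.
In check: no.
Legal moves: Kh8, Kg8, Kh7, Kh6, Kg6, Rxd7+, Rd6, Rd5, Rd4, Rh3, Rg3, Rf3, Re3+, Rc3, Rb3, Ra3, Rd2, Rd1, f5.
Count: 19.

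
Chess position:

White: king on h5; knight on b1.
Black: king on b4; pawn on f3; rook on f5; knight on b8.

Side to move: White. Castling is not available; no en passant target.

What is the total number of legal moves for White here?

White to move; king on h5.
In check: yes, from the black rook on f5.
Legal moves: Kh6, Kg6, Kh4, Kg4.
Count: 4.

4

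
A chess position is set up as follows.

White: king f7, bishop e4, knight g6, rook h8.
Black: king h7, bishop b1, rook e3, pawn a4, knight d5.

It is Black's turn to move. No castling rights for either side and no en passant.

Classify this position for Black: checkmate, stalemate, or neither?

Black to move; black king on h7.
In check: yes, from the white rook on h8.
King squares — g6: attacked by Be4; h6: attacked by Rh8; g7: attacked by Kf7; g8: attacked by Kf7; h8: attacked by Ng6.
Legal moves for Black: none.
In check with no legal moves → checkmate.

checkmate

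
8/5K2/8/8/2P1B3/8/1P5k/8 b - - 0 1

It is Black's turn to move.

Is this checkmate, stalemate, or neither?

Black to move; black king on h2.
In check: no.
Legal moves for Black: Kh3, Kg3, Kg1.
Black has 3 legal moves and is not in check → neither.

neither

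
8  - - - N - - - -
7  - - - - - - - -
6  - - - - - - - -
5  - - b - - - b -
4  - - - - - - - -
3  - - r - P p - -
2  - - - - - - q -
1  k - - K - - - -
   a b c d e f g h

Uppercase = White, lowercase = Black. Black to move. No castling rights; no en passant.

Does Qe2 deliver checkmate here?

After Qe2: white king on d1; in check: yes, from the black queen on e2.
King squares — c1: attacked by Rc3; e1: attacked by Qe2; c2: attacked by Qe2; d2: attacked by Qe2; e2: attacked by Pf3.
White has no legal moves → checkmate.

yes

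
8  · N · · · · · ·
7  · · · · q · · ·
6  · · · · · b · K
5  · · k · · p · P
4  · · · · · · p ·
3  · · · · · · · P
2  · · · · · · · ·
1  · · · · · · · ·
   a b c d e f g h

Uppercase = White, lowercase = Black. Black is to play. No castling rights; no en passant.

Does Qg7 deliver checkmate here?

After Qg7: white king on h6; in check: yes, from the black queen on g7.
King squares — g5: attacked by Bf6; h5: own pawn; g6: attacked by Qg7; g7: attacked by Bf6; h7: attacked by Qg7.
White has no legal moves → checkmate.

yes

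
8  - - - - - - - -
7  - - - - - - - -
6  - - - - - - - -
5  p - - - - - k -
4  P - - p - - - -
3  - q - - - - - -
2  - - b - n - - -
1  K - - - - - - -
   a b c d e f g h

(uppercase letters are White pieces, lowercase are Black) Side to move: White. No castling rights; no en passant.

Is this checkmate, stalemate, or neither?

stalemate

White to move; white king on a1.
In check: no.
King squares — b1: attacked by Bc2; a2: attacked by Qb3; b2: attacked by Qb3.
Legal moves for White: none.
Not in check and no legal moves → stalemate.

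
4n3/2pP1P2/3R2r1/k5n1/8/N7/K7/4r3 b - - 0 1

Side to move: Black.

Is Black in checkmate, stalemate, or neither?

Black to move; black king on a5.
In check: no.
Legal moves for Black include: Ng7, Nf6, Nxd6, Rg8, Rg7, Rh6, Rf6, Rge6, Rxd6, Nh7, Nxf7, Ne6, Ne4, Nh3, Nf3, Kb4, Ka4, Re7, ... (list truncated; more exist).
Black has legal moves and is not in check → neither.

neither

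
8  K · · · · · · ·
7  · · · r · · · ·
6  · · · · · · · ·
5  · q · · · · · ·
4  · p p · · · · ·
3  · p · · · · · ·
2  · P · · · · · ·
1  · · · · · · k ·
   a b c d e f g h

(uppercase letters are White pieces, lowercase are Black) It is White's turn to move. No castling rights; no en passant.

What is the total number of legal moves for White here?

0

White to move; king on a8.
In check: no.
Legal moves: none.
Count: 0.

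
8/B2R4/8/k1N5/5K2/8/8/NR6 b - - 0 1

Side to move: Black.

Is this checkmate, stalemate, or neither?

Black to move; black king on a5.
In check: no.
King squares — a4: attacked by Nc5; b4: attacked by Rb1; b5: attacked by Rb1; a6: attacked by Nc5; b6: attacked by Rb1.
Legal moves for Black: none.
Not in check and no legal moves → stalemate.

stalemate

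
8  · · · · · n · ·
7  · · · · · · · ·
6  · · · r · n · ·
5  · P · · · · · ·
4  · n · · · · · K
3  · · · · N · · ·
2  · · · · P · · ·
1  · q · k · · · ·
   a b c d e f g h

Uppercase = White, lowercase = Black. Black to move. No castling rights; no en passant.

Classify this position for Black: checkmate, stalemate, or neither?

neither

Black to move; black king on d1.
In check: yes, from the white knight on e3.
King squares — c1: available; e1: available; c2: attacked by Ne3; d2: available; e2: available.
Legal moves for Black: Kxe2, Kd2, Ke1, Kc1.
Black is in check but has 4 legal moves → neither.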